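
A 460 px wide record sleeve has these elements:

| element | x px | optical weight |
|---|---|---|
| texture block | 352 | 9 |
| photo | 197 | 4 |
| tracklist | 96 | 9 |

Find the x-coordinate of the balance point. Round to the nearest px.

Σw = 9 + 4 + 9 = 22.
x: (9·352 + 4·197 + 9·96) / 22 = 4820 / 22 ≈ 219.09

x ≈ 219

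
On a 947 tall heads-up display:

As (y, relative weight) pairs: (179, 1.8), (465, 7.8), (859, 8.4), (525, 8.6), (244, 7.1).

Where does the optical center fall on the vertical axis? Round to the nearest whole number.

Weights sum to 1.8 + 7.8 + 8.4 + 8.6 + 7.1 = 33.7.
Σw·y = 1.8·179 + 7.8·465 + 8.4·859 + 8.6·525 + 7.1·244 = 17412.2, so ȳ = 17412.2/33.7 ≈ 516.68.

y ≈ 517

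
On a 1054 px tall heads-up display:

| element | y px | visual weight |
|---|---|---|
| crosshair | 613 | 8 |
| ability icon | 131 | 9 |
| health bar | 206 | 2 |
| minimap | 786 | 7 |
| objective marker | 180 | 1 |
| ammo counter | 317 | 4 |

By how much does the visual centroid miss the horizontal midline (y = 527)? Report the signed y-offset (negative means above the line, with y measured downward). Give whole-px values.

≈ -93 px

Σw = 8 + 9 + 2 + 7 + 1 + 4 = 31.
y: (8·613 + 9·131 + 2·206 + 7·786 + 1·180 + 4·317) / 31 = 13445 / 31 ≈ 433.71
Against y = 527, that's 433.71 − 527 = -93.29.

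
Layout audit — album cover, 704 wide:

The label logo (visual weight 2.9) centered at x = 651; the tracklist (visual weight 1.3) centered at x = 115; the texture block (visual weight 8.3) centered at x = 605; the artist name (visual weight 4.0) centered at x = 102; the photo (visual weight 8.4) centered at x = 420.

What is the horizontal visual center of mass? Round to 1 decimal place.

Σw = 2.9 + 1.3 + 8.3 + 4.0 + 8.4 = 24.9.
Σw·x = 2.9·651 + 1.3·115 + 8.3·605 + 4.0·102 + 8.4·420 = 10994.9, so x̄ = 10994.9/24.9 ≈ 441.56.

x ≈ 441.6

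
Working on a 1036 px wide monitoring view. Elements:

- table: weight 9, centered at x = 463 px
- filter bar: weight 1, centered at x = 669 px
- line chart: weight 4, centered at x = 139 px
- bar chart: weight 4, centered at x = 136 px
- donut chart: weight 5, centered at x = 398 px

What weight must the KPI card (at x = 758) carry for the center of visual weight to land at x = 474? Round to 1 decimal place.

w ≈ 10.5

Known weights sum to 9 + 1 + 4 + 4 + 5 = 23; their moment is 9·463 + 1·669 + 4·139 + 4·136 + 5·398 = 7926.
Balance at x = 474 requires (7926 + w·758) / (23 + w) = 474.
Solving: w = (474·23 − 7926) / (758 − 474) = 2976 / 284 ≈ 10.48.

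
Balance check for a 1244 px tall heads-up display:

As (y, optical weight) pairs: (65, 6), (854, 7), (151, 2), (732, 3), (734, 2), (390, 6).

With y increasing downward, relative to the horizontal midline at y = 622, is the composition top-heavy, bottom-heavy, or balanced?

Weights sum to 6 + 7 + 2 + 3 + 2 + 6 = 26.
y-moment: 6·65 + 7·854 + 2·151 + 3·732 + 2·734 + 6·390 = 12674; centroid 12674/26 ≈ 487.46.
487.5 vs midline 622 → top-heavy.

top-heavy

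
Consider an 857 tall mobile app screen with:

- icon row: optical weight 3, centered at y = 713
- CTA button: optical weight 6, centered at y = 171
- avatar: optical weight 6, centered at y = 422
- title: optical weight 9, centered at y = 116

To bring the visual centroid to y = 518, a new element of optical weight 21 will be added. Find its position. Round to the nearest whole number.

With the new element, Σw becomes 3 + 6 + 6 + 9 + 21 = 45.
y: target moment 45×518 = 23310; current 3·713 + 6·171 + 6·422 + 9·116 = 6741; the new element supplies 16569, so y = 16569/21 ≈ 789.00.

y ≈ 789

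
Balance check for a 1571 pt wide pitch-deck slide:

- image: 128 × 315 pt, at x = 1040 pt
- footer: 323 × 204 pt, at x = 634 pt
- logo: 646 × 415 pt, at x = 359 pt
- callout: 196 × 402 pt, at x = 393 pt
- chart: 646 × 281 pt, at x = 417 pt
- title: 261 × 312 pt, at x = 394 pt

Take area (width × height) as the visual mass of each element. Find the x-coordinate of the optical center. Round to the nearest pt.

x ≈ 445

Areas → weights: image 128·315 = 40320, footer 323·204 = 65892, logo 646·415 = 268090, callout 196·402 = 78792, chart 646·281 = 181526, title 261·312 = 81432; Σw = 716052.
Σw·x = 318698444; x̄ = 318698444/716052 ≈ 445.08.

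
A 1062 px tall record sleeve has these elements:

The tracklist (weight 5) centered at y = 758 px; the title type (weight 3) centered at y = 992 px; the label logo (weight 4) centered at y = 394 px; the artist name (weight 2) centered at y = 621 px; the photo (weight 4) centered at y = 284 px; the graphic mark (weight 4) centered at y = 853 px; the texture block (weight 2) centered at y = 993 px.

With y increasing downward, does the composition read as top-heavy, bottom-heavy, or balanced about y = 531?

Total weight = 5 + 3 + 4 + 2 + 4 + 4 + 2 = 24.
y: moment 16118 / weight 24 ≈ 671.58
671.6 vs midline 531 → bottom-heavy.

bottom-heavy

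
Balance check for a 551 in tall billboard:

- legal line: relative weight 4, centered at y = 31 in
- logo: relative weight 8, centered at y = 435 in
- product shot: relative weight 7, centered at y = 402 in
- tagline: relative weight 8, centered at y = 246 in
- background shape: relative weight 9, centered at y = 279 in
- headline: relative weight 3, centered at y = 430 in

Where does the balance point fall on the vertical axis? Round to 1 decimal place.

y ≈ 312.5

Total weight = 4 + 8 + 7 + 8 + 9 + 3 = 39.
y: moment 12187 / weight 39 ≈ 312.49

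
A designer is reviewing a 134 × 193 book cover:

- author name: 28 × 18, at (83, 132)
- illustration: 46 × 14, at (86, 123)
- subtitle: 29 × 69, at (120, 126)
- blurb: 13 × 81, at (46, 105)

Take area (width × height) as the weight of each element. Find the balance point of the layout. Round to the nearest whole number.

(92, 121)

Areas → weights: author name 28·18 = 504, illustration 46·14 = 644, subtitle 29·69 = 2001, blurb 13·81 = 1053; Σw = 4202.
Σw·x = 504·83 + 644·86 + 2001·120 + 1053·46 = 385774, so x̄ = 385774/4202 ≈ 91.81.
Σw·y = 504·132 + 644·123 + 2001·126 + 1053·105 = 508431, so ȳ = 508431/4202 ≈ 121.00.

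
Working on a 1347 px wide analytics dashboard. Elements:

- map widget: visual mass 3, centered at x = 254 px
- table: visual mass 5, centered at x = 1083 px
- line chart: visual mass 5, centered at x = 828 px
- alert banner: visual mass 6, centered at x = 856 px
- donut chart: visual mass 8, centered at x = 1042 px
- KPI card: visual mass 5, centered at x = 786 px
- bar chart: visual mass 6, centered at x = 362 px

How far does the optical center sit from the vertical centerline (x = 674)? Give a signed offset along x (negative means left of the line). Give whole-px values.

Σw = 3 + 5 + 5 + 6 + 8 + 5 + 6 = 38.
Σw·x = 29891; x̄ = 29891/38 ≈ 786.61.
Against x = 674, that's 786.61 − 674 = 112.61.

≈ 113 px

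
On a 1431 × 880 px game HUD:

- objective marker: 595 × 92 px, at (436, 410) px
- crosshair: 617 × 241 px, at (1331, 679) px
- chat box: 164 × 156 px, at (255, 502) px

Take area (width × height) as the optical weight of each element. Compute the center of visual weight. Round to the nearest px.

Areas: objective marker 595·92 = 54740, crosshair 617·241 = 148697, chat box 164·156 = 25584. Total weight = 229021.
x: (54740·436 + 148697·1331 + 25584·255) / 229021 = 228306267 / 229021 ≈ 996.88
y: (54740·410 + 148697·679 + 25584·502) / 229021 = 136251831 / 229021 ≈ 594.93

(997, 595)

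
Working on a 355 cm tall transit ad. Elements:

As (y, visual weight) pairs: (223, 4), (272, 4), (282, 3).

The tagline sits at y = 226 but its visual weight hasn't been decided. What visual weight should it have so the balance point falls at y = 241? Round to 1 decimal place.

w ≈ 11.7

Fixed elements: Σw = 4 + 4 + 3 = 11, Σw·y = 4·223 + 4·272 + 3·282 = 2826.
Balance at y = 241 requires (2826 + w·226) / (11 + w) = 241.
Rearranging, w·(226 − 241) = 241·11 − 2826 = -175, so w ≈ -175/-15 = 11.67.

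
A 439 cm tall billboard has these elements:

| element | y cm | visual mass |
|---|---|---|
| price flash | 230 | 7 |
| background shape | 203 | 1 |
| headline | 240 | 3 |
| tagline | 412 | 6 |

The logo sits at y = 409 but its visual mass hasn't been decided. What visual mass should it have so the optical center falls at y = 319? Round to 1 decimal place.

Known weights sum to 7 + 1 + 3 + 6 = 17; their moment is 7·230 + 1·203 + 3·240 + 6·412 = 5005.
Balance at y = 319 requires (5005 + w·409) / (17 + w) = 319.
Rearranging, w·(409 − 319) = 319·17 − 5005 = 418, so w ≈ 418/90 = 4.64.

w ≈ 4.6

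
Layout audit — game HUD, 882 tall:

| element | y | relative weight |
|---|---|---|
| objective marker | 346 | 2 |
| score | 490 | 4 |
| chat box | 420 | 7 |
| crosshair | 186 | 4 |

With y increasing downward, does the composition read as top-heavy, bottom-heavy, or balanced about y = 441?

Weights sum to 2 + 4 + 7 + 4 = 17.
y-moment: 2·346 + 4·490 + 7·420 + 4·186 = 6336; centroid 6336/17 ≈ 372.71.
Since 372.7 is above (smaller y than) 441, the composition reads top-heavy.

top-heavy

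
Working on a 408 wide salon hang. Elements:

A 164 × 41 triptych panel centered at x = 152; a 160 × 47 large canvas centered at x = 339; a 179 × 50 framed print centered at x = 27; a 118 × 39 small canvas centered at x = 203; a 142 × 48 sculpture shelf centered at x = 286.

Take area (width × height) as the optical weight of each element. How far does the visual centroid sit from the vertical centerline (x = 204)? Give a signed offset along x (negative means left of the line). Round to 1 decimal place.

Areas → weights: triptych panel 164·41 = 6724, large canvas 160·47 = 7520, framed print 179·50 = 8950, small canvas 118·39 = 4602, sculpture shelf 142·48 = 6816; Σw = 34612.
x: (6724·152 + 7520·339 + 8950·27 + 4602·203 + 6816·286) / 34612 = 6696560 / 34612 ≈ 193.48
Offset from x = 204: 193.48 − 204 ≈ -10.52.

≈ -10.5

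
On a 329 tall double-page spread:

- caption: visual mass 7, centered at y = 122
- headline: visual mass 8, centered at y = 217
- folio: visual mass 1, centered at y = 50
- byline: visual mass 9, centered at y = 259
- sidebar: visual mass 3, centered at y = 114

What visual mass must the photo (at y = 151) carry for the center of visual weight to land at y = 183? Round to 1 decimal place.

w ≈ 5.9

Fixed elements: Σw = 7 + 8 + 1 + 9 + 3 = 28, Σw·y = 7·122 + 8·217 + 1·50 + 9·259 + 3·114 = 5313.
For the centroid to hit 183: (5313 + w·151) / (28 + w) = 183.
Solving: w = (183·28 − 5313) / (151 − 183) = -189 / -32 ≈ 5.91.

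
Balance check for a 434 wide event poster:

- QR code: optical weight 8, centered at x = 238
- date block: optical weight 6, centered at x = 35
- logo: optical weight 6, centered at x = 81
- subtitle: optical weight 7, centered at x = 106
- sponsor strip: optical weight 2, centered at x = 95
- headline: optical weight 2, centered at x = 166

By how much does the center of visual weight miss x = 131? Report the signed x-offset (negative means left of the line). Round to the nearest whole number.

Weights sum to 8 + 6 + 6 + 7 + 2 + 2 = 31.
Σw·x = 3864; x̄ = 3864/31 ≈ 124.65.
Difference: 124.65 − 131 ≈ -6.35.

≈ -6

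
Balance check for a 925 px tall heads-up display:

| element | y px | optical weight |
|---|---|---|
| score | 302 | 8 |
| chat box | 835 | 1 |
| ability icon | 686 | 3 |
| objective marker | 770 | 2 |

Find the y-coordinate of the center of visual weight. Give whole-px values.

y ≈ 489

Weights sum to 8 + 1 + 3 + 2 = 14.
y-moment: 8·302 + 1·835 + 3·686 + 2·770 = 6849; centroid 6849/14 ≈ 489.21.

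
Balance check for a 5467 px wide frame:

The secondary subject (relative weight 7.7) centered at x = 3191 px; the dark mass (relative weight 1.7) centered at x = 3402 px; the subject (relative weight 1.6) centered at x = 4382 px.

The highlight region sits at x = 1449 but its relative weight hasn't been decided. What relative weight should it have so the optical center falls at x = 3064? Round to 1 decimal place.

Fixed elements: Σw = 7.7 + 1.7 + 1.6 = 11.0, Σw·x = 7.7·3191 + 1.7·3402 + 1.6·4382 = 37365.3.
For the centroid to hit 3064: (37365.3 + w·1449) / (11.0 + w) = 3064.
So w = (3064·11.0 − 37365.3)/(1449 − 3064) = -3661.3/-1615 ≈ 2.27.

w ≈ 2.3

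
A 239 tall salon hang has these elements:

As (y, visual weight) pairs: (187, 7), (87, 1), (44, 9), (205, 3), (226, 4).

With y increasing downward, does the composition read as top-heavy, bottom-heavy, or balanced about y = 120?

Σw = 7 + 1 + 9 + 3 + 4 = 24.
y-moment: 7·187 + 1·87 + 9·44 + 3·205 + 4·226 = 3311; centroid 3311/24 ≈ 137.96.
Since 138.0 is below (larger y than) 120, the composition reads bottom-heavy.

bottom-heavy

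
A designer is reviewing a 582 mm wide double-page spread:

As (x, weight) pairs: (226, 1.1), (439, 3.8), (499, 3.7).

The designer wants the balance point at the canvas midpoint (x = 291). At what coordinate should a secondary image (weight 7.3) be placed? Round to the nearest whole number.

With the secondary image, Σw becomes 1.1 + 3.8 + 3.7 + 7.3 = 15.9.
x: need Σw·x = 15.9·291 = 4626.9. Existing = 1.1·226 + 3.8·439 + 3.7·499 = 3763.1. Remainder 863.8 / 7.3 ≈ 118.33.

x ≈ 118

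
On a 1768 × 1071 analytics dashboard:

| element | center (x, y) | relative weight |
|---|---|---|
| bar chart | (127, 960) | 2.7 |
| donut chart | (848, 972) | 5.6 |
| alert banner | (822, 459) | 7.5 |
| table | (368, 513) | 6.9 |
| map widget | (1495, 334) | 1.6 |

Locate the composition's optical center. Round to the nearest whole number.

Σw = 2.7 + 5.6 + 7.5 + 6.9 + 1.6 = 24.3.
Σw·x = 2.7·127 + 5.6·848 + 7.5·822 + 6.9·368 + 1.6·1495 = 16187.9, so x̄ = 16187.9/24.3 ≈ 666.17.
Σw·y = 2.7·960 + 5.6·972 + 7.5·459 + 6.9·513 + 1.6·334 = 15551.8, so ȳ = 15551.8/24.3 ≈ 639.99.

(666, 640)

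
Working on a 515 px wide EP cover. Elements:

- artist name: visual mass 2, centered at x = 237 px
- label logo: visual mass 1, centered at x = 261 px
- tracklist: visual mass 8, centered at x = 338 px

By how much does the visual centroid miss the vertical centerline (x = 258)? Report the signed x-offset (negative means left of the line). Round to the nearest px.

Weights sum to 2 + 1 + 8 = 11.
x: (2·237 + 1·261 + 8·338) / 11 = 3439 / 11 ≈ 312.64
Against x = 258, that's 312.64 − 258 = 54.64.

≈ 55 px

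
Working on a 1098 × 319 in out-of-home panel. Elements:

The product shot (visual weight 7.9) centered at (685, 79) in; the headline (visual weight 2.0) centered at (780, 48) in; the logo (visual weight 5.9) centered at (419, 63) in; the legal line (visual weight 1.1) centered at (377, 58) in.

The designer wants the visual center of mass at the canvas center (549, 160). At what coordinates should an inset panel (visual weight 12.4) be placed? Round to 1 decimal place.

With the inset panel, Σw becomes 7.9 + 2.0 + 5.9 + 1.1 + 12.4 = 29.3.
x: need Σw·x = 29.3·549 = 16085.7. Existing = 7.9·685 + 2.0·780 + 5.9·419 + 1.1·377 = 9858.3. Remainder 6227.4 / 12.4 ≈ 502.21.
y: need Σw·y = 29.3·160 = 4688.0. Existing = 7.9·79 + 2.0·48 + 5.9·63 + 1.1·58 = 1155.6. Remainder 3532.4 / 12.4 ≈ 284.87.

(502.2, 284.9)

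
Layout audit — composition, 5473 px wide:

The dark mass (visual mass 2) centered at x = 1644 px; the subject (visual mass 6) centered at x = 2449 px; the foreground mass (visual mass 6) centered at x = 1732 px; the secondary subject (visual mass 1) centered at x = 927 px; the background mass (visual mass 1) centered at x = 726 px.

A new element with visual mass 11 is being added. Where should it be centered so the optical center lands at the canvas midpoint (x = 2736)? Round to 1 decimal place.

New total weight: (2 + 6 + 6 + 1 + 1) + 11 = 27.
x: need Σw·x = 27·2736 = 73872. Existing = 2·1644 + 6·2449 + 6·1732 + 1·927 + 1·726 = 30027. Remainder 43845 / 11 ≈ 3985.91.

x ≈ 3985.9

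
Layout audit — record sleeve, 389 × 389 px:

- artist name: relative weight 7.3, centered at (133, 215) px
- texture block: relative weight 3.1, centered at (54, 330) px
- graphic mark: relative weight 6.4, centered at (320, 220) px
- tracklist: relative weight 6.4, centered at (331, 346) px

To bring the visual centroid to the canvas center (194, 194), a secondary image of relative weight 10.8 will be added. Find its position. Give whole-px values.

(120, 35)

New total weight: (7.3 + 3.1 + 6.4 + 6.4) + 10.8 = 34.0.
x: need Σw·x = 34.0·194 = 6596.0. Existing = 7.3·133 + 3.1·54 + 6.4·320 + 6.4·331 = 5304.7. Remainder 1291.3 / 10.8 ≈ 119.56.
y: need Σw·y = 34.0·194 = 6596.0. Existing = 7.3·215 + 3.1·330 + 6.4·220 + 6.4·346 = 6214.9. Remainder 381.1 / 10.8 ≈ 35.29.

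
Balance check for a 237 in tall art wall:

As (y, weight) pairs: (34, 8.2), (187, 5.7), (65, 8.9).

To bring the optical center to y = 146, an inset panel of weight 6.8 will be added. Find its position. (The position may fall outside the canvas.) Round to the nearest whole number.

New total weight: (8.2 + 5.7 + 8.9) + 6.8 = 29.6.
y: target moment 29.6×146 = 4321.6; current 8.2·34 + 5.7·187 + 8.9·65 = 1923.2; the inset panel supplies 2398.4, so y = 2398.4/6.8 ≈ 352.71.

y ≈ 353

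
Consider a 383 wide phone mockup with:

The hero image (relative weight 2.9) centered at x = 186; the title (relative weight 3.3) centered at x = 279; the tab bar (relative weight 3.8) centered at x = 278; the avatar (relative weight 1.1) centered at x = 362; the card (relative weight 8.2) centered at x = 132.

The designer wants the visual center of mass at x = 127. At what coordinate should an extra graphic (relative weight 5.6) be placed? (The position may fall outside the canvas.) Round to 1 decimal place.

x ≈ -149.1

With the extra graphic, Σw becomes 2.9 + 3.3 + 3.8 + 1.1 + 8.2 + 5.6 = 24.9.
Along x: (3997.1 + 5.6·x) / 24.9 = 127 (existing moment 2.9·186 + 3.3·279 + 3.8·278 + 1.1·362 + 8.2·132 = 3997.1) ⇒ x = (3162.3 − 3997.1) / 5.6 ≈ -149.07.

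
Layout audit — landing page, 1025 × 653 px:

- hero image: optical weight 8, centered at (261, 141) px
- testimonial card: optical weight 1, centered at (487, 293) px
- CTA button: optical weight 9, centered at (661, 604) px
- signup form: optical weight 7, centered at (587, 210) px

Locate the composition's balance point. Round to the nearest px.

(505, 333)

Σw = 8 + 1 + 9 + 7 = 25.
x: (8·261 + 1·487 + 9·661 + 7·587) / 25 = 12633 / 25 ≈ 505.32
y: (8·141 + 1·293 + 9·604 + 7·210) / 25 = 8327 / 25 ≈ 333.08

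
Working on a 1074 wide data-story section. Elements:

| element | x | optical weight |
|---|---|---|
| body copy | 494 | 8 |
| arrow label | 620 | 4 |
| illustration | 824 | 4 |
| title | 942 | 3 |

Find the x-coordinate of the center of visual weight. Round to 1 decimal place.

Weights sum to 8 + 4 + 4 + 3 = 19.
x-moment: 8·494 + 4·620 + 4·824 + 3·942 = 12554; centroid 12554/19 ≈ 660.74.

x ≈ 660.7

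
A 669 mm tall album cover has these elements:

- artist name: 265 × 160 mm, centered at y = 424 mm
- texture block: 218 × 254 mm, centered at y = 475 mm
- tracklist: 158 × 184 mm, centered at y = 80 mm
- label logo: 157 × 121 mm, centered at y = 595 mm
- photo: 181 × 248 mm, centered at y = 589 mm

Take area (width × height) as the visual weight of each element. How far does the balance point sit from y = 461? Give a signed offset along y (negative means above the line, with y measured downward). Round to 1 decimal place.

≈ -18.8 mm

Taking area as weight: artist name 265·160 = 42400, texture block 218·254 = 55372, tracklist 158·184 = 29072, label logo 157·121 = 18997, photo 181·248 = 44888. Sum 190729.
y: (42400·424 + 55372·475 + 29072·80 + 18997·595 + 44888·589) / 190729 = 84347307 / 190729 ≈ 442.24
Difference: 442.24 − 461 ≈ -18.76.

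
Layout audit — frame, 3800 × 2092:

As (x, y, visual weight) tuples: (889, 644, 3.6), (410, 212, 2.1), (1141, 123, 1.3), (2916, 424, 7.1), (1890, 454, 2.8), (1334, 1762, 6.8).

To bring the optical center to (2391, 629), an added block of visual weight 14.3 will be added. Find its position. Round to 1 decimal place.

(3513.7, 329.7)

After adding the added block, total weight = 3.6 + 2.1 + 1.3 + 7.1 + 2.8 + 6.8 + 14.3 = 38.0.
Along x: (40611.5 + 14.3·x) / 38.0 = 2391 (existing moment 3.6·889 + 2.1·410 + 1.3·1141 + 7.1·2916 + 2.8·1890 + 6.8·1334 = 40611.5) ⇒ x = (90858.0 − 40611.5) / 14.3 ≈ 3513.74.
Along y: (19186.7 + 14.3·y) / 38.0 = 629 (existing moment 3.6·644 + 2.1·212 + 1.3·123 + 7.1·424 + 2.8·454 + 6.8·1762 = 19186.7) ⇒ y = (23902.0 − 19186.7) / 14.3 ≈ 329.74.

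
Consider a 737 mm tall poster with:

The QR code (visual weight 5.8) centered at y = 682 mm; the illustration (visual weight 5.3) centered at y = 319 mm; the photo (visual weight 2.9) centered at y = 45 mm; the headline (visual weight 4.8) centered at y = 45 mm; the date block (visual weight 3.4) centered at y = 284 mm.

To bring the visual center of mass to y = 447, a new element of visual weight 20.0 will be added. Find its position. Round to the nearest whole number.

y ≈ 595

After adding the new element, total weight = 5.8 + 5.3 + 2.9 + 4.8 + 3.4 + 20.0 = 42.2.
Along y: (6958.4 + 20.0·y) / 42.2 = 447 (existing moment 5.8·682 + 5.3·319 + 2.9·45 + 4.8·45 + 3.4·284 = 6958.4) ⇒ y = (18863.4 − 6958.4) / 20.0 ≈ 595.25.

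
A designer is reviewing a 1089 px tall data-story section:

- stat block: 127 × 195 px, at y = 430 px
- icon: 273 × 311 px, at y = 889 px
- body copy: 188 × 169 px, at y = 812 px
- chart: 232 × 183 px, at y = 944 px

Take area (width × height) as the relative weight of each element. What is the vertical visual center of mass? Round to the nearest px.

y ≈ 827

Areas → weights: stat block 127·195 = 24765, icon 273·311 = 84903, body copy 188·169 = 31772, chart 232·183 = 42456; Σw = 183896.
y: (24765·430 + 84903·889 + 31772·812 + 42456·944) / 183896 = 152005045 / 183896 ≈ 826.58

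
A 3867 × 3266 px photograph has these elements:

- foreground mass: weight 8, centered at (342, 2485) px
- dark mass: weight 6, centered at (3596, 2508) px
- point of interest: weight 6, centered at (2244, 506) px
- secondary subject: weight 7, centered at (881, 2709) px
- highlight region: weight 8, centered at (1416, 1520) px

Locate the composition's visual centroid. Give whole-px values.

(1579, 1974)

Total weight = 8 + 6 + 6 + 7 + 8 = 35.
Σw·x = 8·342 + 6·3596 + 6·2244 + 7·881 + 8·1416 = 55271, so x̄ = 55271/35 ≈ 1579.17.
Σw·y = 8·2485 + 6·2508 + 6·506 + 7·2709 + 8·1520 = 69087, so ȳ = 69087/35 ≈ 1973.91.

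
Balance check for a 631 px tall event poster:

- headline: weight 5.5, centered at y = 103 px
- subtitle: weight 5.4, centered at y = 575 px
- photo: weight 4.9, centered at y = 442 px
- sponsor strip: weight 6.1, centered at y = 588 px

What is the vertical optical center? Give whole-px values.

y ≈ 430

Σw = 5.5 + 5.4 + 4.9 + 6.1 = 21.9.
y: (5.5·103 + 5.4·575 + 4.9·442 + 6.1·588) / 21.9 = 9424.1 / 21.9 ≈ 430.32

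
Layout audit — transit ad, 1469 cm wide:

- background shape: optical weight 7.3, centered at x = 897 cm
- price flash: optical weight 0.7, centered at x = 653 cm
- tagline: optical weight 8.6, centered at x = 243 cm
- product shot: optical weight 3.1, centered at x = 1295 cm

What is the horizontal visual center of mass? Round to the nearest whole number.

Σw = 7.3 + 0.7 + 8.6 + 3.1 = 19.7.
x-moment: 7.3·897 + 0.7·653 + 8.6·243 + 3.1·1295 = 13109.5; centroid 13109.5/19.7 ≈ 665.46.

x ≈ 665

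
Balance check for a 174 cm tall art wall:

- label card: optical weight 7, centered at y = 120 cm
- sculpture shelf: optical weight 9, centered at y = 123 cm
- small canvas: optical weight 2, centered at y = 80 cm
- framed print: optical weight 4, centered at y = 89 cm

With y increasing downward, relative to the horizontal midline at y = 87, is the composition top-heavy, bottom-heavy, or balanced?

Σw = 7 + 9 + 2 + 4 = 22.
y: (7·120 + 9·123 + 2·80 + 4·89) / 22 = 2463 / 22 ≈ 111.95
112.0 lies below (larger y than) the midline 87, so the layout is bottom-heavy.

bottom-heavy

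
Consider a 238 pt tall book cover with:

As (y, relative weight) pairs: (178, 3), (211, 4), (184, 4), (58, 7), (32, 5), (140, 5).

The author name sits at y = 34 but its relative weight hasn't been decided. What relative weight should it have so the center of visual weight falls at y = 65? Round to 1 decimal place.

w ≈ 50.3

Fixed elements: Σw = 3 + 4 + 4 + 7 + 5 + 5 = 28, Σw·y = 3·178 + 4·211 + 4·184 + 7·58 + 5·32 + 5·140 = 3380.
Set Σw·y/Σw = 65: (3380 + 34w) = 65·(28 + w).
Solving: w = (65·28 − 3380) / (34 − 65) = -1560 / -31 ≈ 50.32.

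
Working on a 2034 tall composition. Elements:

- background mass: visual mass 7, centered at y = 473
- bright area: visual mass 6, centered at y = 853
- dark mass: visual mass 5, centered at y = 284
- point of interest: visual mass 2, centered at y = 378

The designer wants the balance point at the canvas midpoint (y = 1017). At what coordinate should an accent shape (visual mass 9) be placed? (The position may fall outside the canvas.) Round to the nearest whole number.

y ≈ 2099

After adding the accent shape, total weight = 7 + 6 + 5 + 2 + 9 = 29.
y: need Σw·y = 29·1017 = 29493. Existing = 7·473 + 6·853 + 5·284 + 2·378 = 10605. Remainder 18888 / 9 ≈ 2098.67.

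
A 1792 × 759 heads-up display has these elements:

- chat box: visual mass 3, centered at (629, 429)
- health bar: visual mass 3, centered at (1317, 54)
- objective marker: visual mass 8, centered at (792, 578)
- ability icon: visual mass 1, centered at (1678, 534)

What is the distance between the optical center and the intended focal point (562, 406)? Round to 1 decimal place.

≈ 363.1

Total weight = 3 + 3 + 8 + 1 = 15.
Σw·x = 3·629 + 3·1317 + 8·792 + 1·1678 = 13852, so x̄ = 13852/15 ≈ 923.47.
Σw·y = 3·429 + 3·54 + 8·578 + 1·534 = 6607, so ȳ = 6607/15 ≈ 440.47.
Offset from (562, 406): Δx ≈ 361.47, Δy ≈ 34.47; distance = √(Δx² + Δy²) ≈ 363.11.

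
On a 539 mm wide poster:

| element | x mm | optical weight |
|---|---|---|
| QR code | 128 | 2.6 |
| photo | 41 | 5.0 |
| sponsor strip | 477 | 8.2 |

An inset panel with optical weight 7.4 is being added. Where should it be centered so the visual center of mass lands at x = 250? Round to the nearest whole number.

x ≈ 183

New total weight: (2.6 + 5.0 + 8.2) + 7.4 = 23.2.
x: need Σw·x = 23.2·250 = 5800.0. Existing = 2.6·128 + 5.0·41 + 8.2·477 = 4449.2. Remainder 1350.8 / 7.4 ≈ 182.54.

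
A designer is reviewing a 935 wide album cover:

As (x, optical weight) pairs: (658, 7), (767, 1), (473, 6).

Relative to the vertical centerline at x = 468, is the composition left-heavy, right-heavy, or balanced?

Total weight = 7 + 1 + 6 = 14.
x: (7·658 + 1·767 + 6·473) / 14 = 8211 / 14 ≈ 586.50
586.5 vs midline 468 → right-heavy.

right-heavy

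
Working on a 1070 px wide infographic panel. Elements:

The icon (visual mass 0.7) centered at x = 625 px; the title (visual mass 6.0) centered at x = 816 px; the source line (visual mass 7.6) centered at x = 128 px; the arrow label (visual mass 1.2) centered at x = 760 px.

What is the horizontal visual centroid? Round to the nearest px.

Total weight = 0.7 + 6.0 + 7.6 + 1.2 = 15.5.
x-moment: 0.7·625 + 6.0·816 + 7.6·128 + 1.2·760 = 7218.3; centroid 7218.3/15.5 ≈ 465.70.

x ≈ 466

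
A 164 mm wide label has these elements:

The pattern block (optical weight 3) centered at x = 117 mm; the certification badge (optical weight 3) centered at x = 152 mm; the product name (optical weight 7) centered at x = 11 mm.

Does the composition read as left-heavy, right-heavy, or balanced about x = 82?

Weights sum to 3 + 3 + 7 = 13.
x-moment: 3·117 + 3·152 + 7·11 = 884; centroid 884/13 ≈ 68.00.
68.0 lies left of the midline 82, so the layout is left-heavy.

left-heavy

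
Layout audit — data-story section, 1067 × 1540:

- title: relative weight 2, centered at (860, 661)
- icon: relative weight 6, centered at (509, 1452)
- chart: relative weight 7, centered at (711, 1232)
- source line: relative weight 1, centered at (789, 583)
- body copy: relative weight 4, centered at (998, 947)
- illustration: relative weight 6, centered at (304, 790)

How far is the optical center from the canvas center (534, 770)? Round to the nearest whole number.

Total weight = 2 + 6 + 7 + 1 + 4 + 6 = 26.
x: moment 16356 / weight 26 ≈ 629.08
Σw·y = 27769; ȳ = 27769/26 ≈ 1068.04.
From (534, 770): dx = 95.08, dy = 298.04, so the distance is √(dx²+dy²) ≈ 312.84.

≈ 313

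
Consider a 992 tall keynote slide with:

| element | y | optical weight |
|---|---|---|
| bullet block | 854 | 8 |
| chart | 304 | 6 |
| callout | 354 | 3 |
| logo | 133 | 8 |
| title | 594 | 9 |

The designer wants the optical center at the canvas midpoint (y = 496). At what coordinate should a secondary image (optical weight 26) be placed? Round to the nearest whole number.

New total weight: (8 + 6 + 3 + 8 + 9) + 26 = 60.
y: need Σw·y = 60·496 = 29760. Existing = 8·854 + 6·304 + 3·354 + 8·133 + 9·594 = 16128. Remainder 13632 / 26 ≈ 524.31.

y ≈ 524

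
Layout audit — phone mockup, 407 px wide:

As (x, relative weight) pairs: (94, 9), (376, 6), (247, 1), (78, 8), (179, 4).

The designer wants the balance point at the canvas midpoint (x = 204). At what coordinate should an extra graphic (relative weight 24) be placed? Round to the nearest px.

x ≈ 247

With the extra graphic, Σw becomes 9 + 6 + 1 + 8 + 4 + 24 = 52.
x: target moment 52×204 = 10608; current 9·94 + 6·376 + 1·247 + 8·78 + 4·179 = 4689; the extra graphic supplies 5919, so x = 5919/24 ≈ 246.62.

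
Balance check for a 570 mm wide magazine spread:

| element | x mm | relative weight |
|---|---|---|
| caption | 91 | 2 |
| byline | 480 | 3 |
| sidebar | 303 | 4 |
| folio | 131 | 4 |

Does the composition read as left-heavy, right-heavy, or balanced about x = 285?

left-heavy

Σw = 2 + 3 + 4 + 4 = 13.
x: (2·91 + 3·480 + 4·303 + 4·131) / 13 = 3358 / 13 ≈ 258.31
258.3 lies left of the midline 285, so the layout is left-heavy.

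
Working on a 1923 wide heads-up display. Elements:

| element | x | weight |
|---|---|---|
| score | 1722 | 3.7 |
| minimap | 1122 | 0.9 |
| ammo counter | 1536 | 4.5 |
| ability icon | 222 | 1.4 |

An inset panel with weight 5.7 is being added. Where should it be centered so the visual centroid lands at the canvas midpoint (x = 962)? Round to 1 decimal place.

After adding the inset panel, total weight = 3.7 + 0.9 + 4.5 + 1.4 + 5.7 = 16.2.
Along x: (14604.0 + 5.7·x) / 16.2 = 962 (existing moment 3.7·1722 + 0.9·1122 + 4.5·1536 + 1.4·222 = 14604.0) ⇒ x = (15584.4 − 14604.0) / 5.7 ≈ 172.00.

x ≈ 172.0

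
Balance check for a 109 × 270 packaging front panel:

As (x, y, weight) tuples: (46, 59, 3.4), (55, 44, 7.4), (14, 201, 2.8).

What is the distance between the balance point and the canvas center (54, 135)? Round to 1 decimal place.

Σw = 3.4 + 7.4 + 2.8 = 13.6.
x-moment: 3.4·46 + 7.4·55 + 2.8·14 = 602.6; centroid 602.6/13.6 ≈ 44.31.
y-moment: 3.4·59 + 7.4·44 + 2.8·201 = 1089.0; centroid 1089.0/13.6 ≈ 80.07.
Relative to (54, 135): Δ = (-9.69, -54.93); |Δ| = √(-9.69² + -54.93²) ≈ 55.77.

≈ 55.8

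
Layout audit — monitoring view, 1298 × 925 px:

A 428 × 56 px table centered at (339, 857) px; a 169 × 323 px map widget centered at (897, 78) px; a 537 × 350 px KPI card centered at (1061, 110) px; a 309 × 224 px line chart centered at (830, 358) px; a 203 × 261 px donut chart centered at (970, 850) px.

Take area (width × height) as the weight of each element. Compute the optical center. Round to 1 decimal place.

Areas: table 428·56 = 23968, map widget 169·323 = 54587, KPI card 537·350 = 187950, line chart 309·224 = 69216, donut chart 203·261 = 52983. Total weight = 388704.
Σw·x = 23968·339 + 54587·897 + 187950·1061 + 69216·830 + 52983·970 = 365347431, so x̄ = 365347431/388704 ≈ 939.91.
Σw·y = 23968·857 + 54587·78 + 187950·110 + 69216·358 + 52983·850 = 115287740, so ȳ = 115287740/388704 ≈ 296.60.

(939.9, 296.6)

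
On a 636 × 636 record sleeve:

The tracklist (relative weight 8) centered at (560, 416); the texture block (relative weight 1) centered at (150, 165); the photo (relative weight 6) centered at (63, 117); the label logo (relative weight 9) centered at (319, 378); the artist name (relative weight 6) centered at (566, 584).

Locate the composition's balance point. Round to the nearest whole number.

(376, 370)

Weights sum to 8 + 1 + 6 + 9 + 6 = 30.
x-moment: 8·560 + 1·150 + 6·63 + 9·319 + 6·566 = 11275; centroid 11275/30 ≈ 375.83.
y-moment: 8·416 + 1·165 + 6·117 + 9·378 + 6·584 = 11101; centroid 11101/30 ≈ 370.03.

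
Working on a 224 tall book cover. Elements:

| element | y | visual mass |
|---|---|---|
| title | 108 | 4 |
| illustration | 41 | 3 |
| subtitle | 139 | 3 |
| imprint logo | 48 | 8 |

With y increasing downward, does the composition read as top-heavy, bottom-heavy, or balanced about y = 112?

Weights sum to 4 + 3 + 3 + 8 = 18.
Σw·y = 4·108 + 3·41 + 3·139 + 8·48 = 1356, so ȳ = 1356/18 ≈ 75.33.
75.3 lies above (smaller y than) the midline 112, so the layout is top-heavy.

top-heavy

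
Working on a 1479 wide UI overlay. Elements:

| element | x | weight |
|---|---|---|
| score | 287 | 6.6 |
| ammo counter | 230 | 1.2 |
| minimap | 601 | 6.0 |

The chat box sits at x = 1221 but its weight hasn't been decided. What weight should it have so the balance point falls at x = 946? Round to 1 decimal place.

Existing Σw = 13.8 (6.6 + 1.2 + 6.0); existing moment 6.6·287 + 1.2·230 + 6.0·601 = 5776.2.
For the centroid to hit 946: (5776.2 + w·1221) / (13.8 + w) = 946.
Solving: w = (946·13.8 − 5776.2) / (1221 − 946) = 7278.6 / 275 ≈ 26.47.

w ≈ 26.5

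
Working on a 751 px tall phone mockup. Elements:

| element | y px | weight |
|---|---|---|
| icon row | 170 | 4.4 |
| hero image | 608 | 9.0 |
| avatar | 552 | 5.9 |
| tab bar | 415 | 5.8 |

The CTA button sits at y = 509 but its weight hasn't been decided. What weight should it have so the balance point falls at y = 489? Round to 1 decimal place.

w ≈ 19.5

Fixed elements: Σw = 4.4 + 9.0 + 5.9 + 5.8 = 25.1, Σw·y = 4.4·170 + 9.0·608 + 5.9·552 + 5.8·415 = 11883.8.
Set Σw·y/Σw = 489: (11883.8 + 509w) = 489·(25.1 + w).
So w = (489·25.1 − 11883.8)/(509 − 489) = 390.1/20 ≈ 19.50.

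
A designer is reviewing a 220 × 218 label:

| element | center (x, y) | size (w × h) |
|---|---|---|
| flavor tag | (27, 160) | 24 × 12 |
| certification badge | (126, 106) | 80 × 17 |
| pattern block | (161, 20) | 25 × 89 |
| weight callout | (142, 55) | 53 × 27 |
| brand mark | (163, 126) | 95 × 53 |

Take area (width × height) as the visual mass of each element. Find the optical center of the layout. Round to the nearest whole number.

(151, 92)

Taking area as weight: flavor tag 24·12 = 288, certification badge 80·17 = 1360, pattern block 25·89 = 2225, weight callout 53·27 = 1431, brand mark 95·53 = 5035. Sum 10339.
x: (288·27 + 1360·126 + 2225·161 + 1431·142 + 5035·163) / 10339 = 1561268 / 10339 ≈ 151.01
y: (288·160 + 1360·106 + 2225·20 + 1431·55 + 5035·126) / 10339 = 947855 / 10339 ≈ 91.68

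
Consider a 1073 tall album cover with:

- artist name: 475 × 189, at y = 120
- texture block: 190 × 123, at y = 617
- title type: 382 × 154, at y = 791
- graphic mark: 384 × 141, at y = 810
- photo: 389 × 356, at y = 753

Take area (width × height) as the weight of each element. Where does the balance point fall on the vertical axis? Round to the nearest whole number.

y ≈ 603

Taking area as weight: artist name 475·189 = 89775, texture block 190·123 = 23370, title type 382·154 = 58828, graphic mark 384·141 = 54144, photo 389·356 = 138484. Sum 364601.
y: (89775·120 + 23370·617 + 58828·791 + 54144·810 + 138484·753) / 364601 = 219860330 / 364601 ≈ 603.02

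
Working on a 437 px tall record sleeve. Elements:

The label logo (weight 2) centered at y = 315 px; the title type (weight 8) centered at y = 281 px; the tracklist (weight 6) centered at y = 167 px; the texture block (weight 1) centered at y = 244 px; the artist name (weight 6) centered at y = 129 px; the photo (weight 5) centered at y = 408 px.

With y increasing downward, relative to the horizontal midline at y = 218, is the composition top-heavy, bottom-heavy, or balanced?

bottom-heavy

Weights sum to 2 + 8 + 6 + 1 + 6 + 5 = 28.
Σw·y = 6938; ȳ = 6938/28 ≈ 247.79.
Since 247.8 is below (larger y than) 218, the composition reads bottom-heavy.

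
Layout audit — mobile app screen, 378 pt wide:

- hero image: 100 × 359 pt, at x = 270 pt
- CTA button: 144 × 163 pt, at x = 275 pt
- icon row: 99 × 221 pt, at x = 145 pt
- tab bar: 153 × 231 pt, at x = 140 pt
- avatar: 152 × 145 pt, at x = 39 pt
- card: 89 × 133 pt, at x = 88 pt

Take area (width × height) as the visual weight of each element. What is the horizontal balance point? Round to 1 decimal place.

Areas → weights: hero image 100·359 = 35900, CTA button 144·163 = 23472, icon row 99·221 = 21879, tab bar 153·231 = 35343, avatar 152·145 = 22040, card 89·133 = 11837; Σw = 150471.
x: moment 26169491 / weight 150471 ≈ 173.92

x ≈ 173.9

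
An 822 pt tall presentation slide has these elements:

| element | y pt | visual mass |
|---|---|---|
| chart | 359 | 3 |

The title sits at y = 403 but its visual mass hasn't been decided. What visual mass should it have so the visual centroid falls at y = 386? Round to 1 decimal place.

Known: weight 3 with moment 3·359 = 1077.
Balance at y = 386 requires (1077 + w·403) / (3 + w) = 386.
Rearranging, w·(403 − 386) = 386·3 − 1077 = 81, so w ≈ 81/17 = 4.76.

w ≈ 4.8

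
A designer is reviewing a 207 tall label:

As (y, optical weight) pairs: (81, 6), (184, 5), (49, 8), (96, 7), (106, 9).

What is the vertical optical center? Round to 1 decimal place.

y ≈ 97.8

Σw = 6 + 5 + 8 + 7 + 9 = 35.
y: (6·81 + 5·184 + 8·49 + 7·96 + 9·106) / 35 = 3424 / 35 ≈ 97.83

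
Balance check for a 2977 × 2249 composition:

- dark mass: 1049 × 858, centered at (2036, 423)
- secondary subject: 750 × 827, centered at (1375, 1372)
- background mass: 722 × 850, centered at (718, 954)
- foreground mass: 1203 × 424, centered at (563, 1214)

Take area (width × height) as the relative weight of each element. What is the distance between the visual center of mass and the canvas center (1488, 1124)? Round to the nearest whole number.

Areas: dark mass 1049·858 = 900042, secondary subject 750·827 = 620250, background mass 722·850 = 613700, foreground mass 1203·424 = 510072. Total weight = 2644064.
Σw·x = 900042·2036 + 620250·1375 + 613700·718 + 510072·563 = 3413136398, so x̄ = 3413136398/2644064 ≈ 1290.87.
Σw·y = 900042·423 + 620250·1372 + 613700·954 + 510072·1214 = 2436397974, so ȳ = 2436397974/2644064 ≈ 921.46.
Offset from (1488, 1124): Δx ≈ -197.13, Δy ≈ -202.54; distance = √(Δx² + Δy²) ≈ 282.64.

≈ 283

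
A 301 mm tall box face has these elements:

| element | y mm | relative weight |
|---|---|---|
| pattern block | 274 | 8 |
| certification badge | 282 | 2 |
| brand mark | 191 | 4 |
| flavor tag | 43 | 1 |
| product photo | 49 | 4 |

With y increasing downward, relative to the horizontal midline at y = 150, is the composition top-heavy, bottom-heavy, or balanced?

Total weight = 8 + 2 + 4 + 1 + 4 = 19.
y-moment: 8·274 + 2·282 + 4·191 + 1·43 + 4·49 = 3759; centroid 3759/19 ≈ 197.84.
Since 197.8 is below (larger y than) 150, the composition reads bottom-heavy.

bottom-heavy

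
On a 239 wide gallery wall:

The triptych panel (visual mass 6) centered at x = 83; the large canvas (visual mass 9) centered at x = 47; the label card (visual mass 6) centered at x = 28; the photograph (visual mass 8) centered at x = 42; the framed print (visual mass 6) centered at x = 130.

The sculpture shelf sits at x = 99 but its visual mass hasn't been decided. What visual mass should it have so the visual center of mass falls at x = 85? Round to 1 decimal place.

w ≈ 55.0

Known weights sum to 6 + 9 + 6 + 8 + 6 = 35; their moment is 6·83 + 9·47 + 6·28 + 8·42 + 6·130 = 2205.
For the centroid to hit 85: (2205 + w·99) / (35 + w) = 85.
Solving: w = (85·35 − 2205) / (99 − 85) = 770 / 14 ≈ 55.00.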